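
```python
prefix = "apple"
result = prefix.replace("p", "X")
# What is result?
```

Trace:
`prefix = "apple"` → prefix = 'apple'
`result = prefix.replace("p", "X")` → result = 'aXXle'
So result = 'aXXle'

Answer: 'aXXle'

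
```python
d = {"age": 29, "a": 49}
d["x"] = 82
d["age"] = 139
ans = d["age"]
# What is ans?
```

Trace:
`d = {"age": 29, "a": 49}` → d = {'age': 29, 'a': 49}
`d["x"] = 82` → d = {'age': 29, 'a': 49, 'x': 82}
`d["age"] = 139` → d = {'age': 139, 'a': 49, 'x': 82}
`ans = d["age"]` → ans = 139
So ans = 139

Answer: 139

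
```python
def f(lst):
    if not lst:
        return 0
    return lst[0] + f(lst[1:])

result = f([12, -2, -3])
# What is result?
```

12 + (-2) + (-3) + 0 = 7

Answer: 7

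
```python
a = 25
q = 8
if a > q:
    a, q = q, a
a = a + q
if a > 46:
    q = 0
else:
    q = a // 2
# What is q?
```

Trace:
`a = 25` → a = 25
`q = 8` → q = 8
`if a > q: ...` → a > q is True → a = 8; q = 25
`a = a + q` → a = 33
`if a > 46: ...` → a > 46 is False, take else branch → q = 16
So q = 16

Answer: 16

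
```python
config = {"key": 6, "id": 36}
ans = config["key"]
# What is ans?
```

Trace:
`config = {"key": 6, "id": 36}` → config = {'key': 6, 'id': 36}
`ans = config["key"]` → ans = 6
So ans = 6

Answer: 6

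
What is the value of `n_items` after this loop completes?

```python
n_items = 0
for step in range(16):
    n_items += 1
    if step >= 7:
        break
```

Loop breaks when step reaches 7, n_items is 8
`n_items` takes the values: 0 → 1 → 2 → 3 → 4 → 5 → 6 → 7 → 8

Answer: 8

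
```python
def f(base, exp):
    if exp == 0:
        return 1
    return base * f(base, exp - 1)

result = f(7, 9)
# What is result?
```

f(7, 9) = 7 * 7 * 7 * 7 * 7 * 7 * 7 * 7 * 7 = 40353607

Answer: 40353607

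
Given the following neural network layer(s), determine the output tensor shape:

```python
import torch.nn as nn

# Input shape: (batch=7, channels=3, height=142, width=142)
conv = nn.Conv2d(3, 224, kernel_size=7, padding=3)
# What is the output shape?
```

Input: (7, 3, 142, 142) -> Output: (7, 224, 142, 142)

Answer: (7, 224, 142, 142)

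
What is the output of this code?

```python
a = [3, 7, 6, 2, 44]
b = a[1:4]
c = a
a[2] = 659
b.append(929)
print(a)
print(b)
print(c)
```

Key concept: slice vs alias.
Step by step:
`a = [3, 7, 6, 2, 44]` → a = [3, 7, 6, 2, 44]
`b = a[1:4]` → b = [7, 6, 2]
`c = a` → c = [3, 7, 6, 2, 44] (same object as a)
`a[2] = 659` → a = [3, 7, 659, 2, 44] (same object as c); c = [3, 7, 659, 2, 44] (same object as a)
`b.append(929)` → b = [7, 6, 2, 929]
`print(a)` → prints [3, 7, 659, 2, 44]
`print(b)` → prints [7, 6, 2, 929]
`print(c)` → prints [3, 7, 659, 2, 44]

Answer:
[3, 7, 659, 2, 44]
[7, 6, 2, 929]
[3, 7, 659, 2, 44]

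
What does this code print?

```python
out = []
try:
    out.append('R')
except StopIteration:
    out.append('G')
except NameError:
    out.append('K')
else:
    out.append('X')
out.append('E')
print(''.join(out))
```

Execution trace: 'R' (try body, no exception) → 'X' (else) → 'E' (after the try/except). Output: RXE

Answer: RXE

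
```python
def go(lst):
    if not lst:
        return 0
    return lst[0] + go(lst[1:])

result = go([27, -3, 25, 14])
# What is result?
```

27 + (-3) + 25 + 14 + 0 = 63

Answer: 63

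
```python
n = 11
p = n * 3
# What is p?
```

Trace:
`n = 11` → n = 11
`p = n * 3` → p = 33
So p = 33

Answer: 33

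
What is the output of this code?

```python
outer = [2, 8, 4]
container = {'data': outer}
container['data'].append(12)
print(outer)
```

Key concept: dict holds reference to list.
Step by step:
`outer = [2, 8, 4]` → outer = [2, 8, 4]
`container = {'data': outer}` → container = {'data': [2, 8, 4]}
`container['data'].append(12)` → outer = [2, 8, 4, 12]; container = {'data': [2, 8, 4, 12]}
`print(outer)` → prints [2, 8, 4, 12]

Answer: [2, 8, 4, 12]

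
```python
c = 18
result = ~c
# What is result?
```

Trace:
`c = 18` → c = 18
`result = ~c` → result = -19
So result = -19

Answer: -19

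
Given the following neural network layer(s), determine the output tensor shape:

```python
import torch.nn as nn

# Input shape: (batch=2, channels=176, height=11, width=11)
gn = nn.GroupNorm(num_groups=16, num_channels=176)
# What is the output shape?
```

Input: (2, 176, 11, 11) -> Output: (2, 176, 11, 11)

Answer: (2, 176, 11, 11)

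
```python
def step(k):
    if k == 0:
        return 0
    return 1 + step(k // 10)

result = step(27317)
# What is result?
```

Count of digits of 27317: 5

Answer: 5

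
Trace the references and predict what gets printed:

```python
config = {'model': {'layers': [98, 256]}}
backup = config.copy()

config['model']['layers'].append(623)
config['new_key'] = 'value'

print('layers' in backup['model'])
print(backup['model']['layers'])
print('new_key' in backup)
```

Key concept: shallow copy gotcha with nested dict.
Step by step:
`config = {'model': {'layers': [98, 256]}}` → config = {'model': {'layers': [98, 256]}}
`backup = config.copy()` → backup = {'model': {'layers': [98, 256]}}
`config['model']['layers'].append(623)` → config = {'model': {'layers': [98, 256, 623]}}; backup = {'model': {'layers': [98, 256, 623]}}
`config['new_key'] = 'value'` → config = {'model': {'layers': [98, 256, 623]}, 'new_key': 'value'}
`print('layers' in backup['model'])` → prints True
`print(backup['model']['layers'])` → prints [98, 256, 623]
`print('new_key' in backup)` → prints False

Answer:
True
[98, 256, 623]
False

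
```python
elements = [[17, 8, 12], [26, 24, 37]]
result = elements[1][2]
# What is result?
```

Trace:
`elements = [[17, 8, 12], [26, 24, 37]]` → elements = [[17, 8, 12], [26, 24, 37]]
`result = elements[1][2]` → result = 37
So result = 37

Answer: 37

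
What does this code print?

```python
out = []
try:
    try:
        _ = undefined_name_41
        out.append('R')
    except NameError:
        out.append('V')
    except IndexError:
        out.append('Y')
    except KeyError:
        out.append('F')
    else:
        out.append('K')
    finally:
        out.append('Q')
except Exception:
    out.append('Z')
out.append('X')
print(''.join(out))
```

Execution trace: 'V' (inner except NameError) → 'Q' (inner finally) → 'X' (after the try/except). Output: VQX

Answer: VQX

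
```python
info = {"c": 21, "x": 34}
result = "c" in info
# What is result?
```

Trace:
`info = {"c": 21, "x": 34}` → info = {'c': 21, 'x': 34}
`result = "c" in info` → result = True
So result = True

Answer: True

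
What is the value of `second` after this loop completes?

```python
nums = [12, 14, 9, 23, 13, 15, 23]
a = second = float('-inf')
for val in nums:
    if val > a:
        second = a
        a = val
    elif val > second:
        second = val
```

Second largest (with repeats) in [12, 14, 9, 23, 13, 15, 23]
`second` takes the values: -inf → 12 → 14 → 15 → 23

Answer: 23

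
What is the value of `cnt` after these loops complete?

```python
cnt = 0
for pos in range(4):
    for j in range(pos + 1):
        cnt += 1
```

Triangle: 1 + 2 + ... + 4
`cnt` takes the values: 0 → 1 → 2 → 3 → 4 → 5 → 6 → 7 → 8 → 9 → 10

Answer: 10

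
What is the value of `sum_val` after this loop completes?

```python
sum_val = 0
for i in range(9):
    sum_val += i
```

Sum of 0 to 8 = 36
`sum_val` takes the values: 0 → 1 → 3 → 6 → 10 → 15 → 21 → 28 → 36

Answer: 36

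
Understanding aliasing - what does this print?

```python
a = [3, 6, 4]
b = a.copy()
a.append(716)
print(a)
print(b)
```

Key concept: list.copy() creates independent copy.
Step by step:
`a = [3, 6, 4]` → a = [3, 6, 4]
`b = a.copy()` → b = [3, 6, 4]
`a.append(716)` → a = [3, 6, 4, 716]
`print(a)` → prints [3, 6, 4, 716]
`print(b)` → prints [3, 6, 4]

Answer:
[3, 6, 4, 716]
[3, 6, 4]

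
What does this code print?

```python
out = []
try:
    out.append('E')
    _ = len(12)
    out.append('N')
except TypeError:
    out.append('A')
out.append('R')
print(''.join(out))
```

Execution trace: 'E' (try body) → 'A' (except TypeError) → 'R' (after the try/except). Output: EAR

Answer: EAR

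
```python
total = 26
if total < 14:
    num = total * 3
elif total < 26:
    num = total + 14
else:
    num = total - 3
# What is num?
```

Trace:
`total = 26` → total = 26
`if total < 14: ...` → total < 14 is False, total < 26 is False, take else branch → num = 23
So num = 23

Answer: 23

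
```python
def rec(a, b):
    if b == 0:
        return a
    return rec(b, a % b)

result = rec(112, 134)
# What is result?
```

rec(112, 134) -> rec(134, 112) -> rec(112, 22) -> rec(22, 2) -> rec(2, 0) -> 2

Answer: 2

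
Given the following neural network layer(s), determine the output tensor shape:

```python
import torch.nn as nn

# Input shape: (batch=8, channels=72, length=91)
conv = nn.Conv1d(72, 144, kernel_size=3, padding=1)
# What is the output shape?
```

Input: (8, 72, 91) -> Output: (8, 144, 91)

Answer: (8, 144, 91)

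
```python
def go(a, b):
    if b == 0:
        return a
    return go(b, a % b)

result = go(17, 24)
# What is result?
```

go(17, 24) -> go(24, 17) -> go(17, 7) -> go(7, 3) -> go(3, 1) -> go(1, 0) -> 1

Answer: 1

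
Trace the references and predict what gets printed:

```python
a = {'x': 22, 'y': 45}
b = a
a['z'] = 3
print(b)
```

Key concept: dict aliasing.
Step by step:
`a = {'x': 22, 'y': 45}` → a = {'x': 22, 'y': 45}
`b = a` → b = {'x': 22, 'y': 45} (same object as a)
`a['z'] = 3` → a = {'x': 22, 'y': 45, 'z': 3} (same object as b); b = {'x': 22, 'y': 45, 'z': 3} (same object as a)
`print(b)` → prints {'x': 22, 'y': 45, 'z': 3}

Answer: {'x': 22, 'y': 45, 'z': 3}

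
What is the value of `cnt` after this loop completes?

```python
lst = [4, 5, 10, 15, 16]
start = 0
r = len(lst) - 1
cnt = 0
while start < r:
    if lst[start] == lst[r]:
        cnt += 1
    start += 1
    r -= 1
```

Count matching pairs from ends
`cnt` takes the values: 0

Answer: 0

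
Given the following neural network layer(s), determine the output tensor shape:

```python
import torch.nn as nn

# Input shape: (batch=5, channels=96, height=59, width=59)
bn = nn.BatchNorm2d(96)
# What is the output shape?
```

Input: (5, 96, 59, 59) -> Output: (5, 96, 59, 59)

Answer: (5, 96, 59, 59)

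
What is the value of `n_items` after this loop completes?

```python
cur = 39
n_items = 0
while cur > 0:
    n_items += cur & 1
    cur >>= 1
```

Count set bits in 39 (binary: 0b100111)
`n_items` takes the values: 0 → 1 → 2 → 3 → 4

Answer: 4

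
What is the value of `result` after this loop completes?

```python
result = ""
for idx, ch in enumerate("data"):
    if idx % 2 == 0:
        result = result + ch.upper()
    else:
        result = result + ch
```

Uppercase even positions in 'data'
`result` takes the values: "" → "D" → "Da" → "DaT" → "DaTa"

Answer: "DaTa"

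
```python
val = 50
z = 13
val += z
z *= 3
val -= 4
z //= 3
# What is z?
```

Trace:
`val = 50` → val = 50
`z = 13` → z = 13
`val += z` → val = 63
`z *= 3` → z = 39
`val -= 4` → val = 59
`z //= 3` → z = 13
So z = 13

Answer: 13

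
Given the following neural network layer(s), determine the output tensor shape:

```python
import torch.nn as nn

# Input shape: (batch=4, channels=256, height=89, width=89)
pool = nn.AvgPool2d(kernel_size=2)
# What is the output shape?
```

Input: (4, 256, 89, 89) -> Output: (4, 256, 44, 44)

Answer: (4, 256, 44, 44)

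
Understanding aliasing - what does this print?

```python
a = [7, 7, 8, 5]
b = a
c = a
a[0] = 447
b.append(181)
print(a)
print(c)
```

Key concept: multiple aliases.
Step by step:
`a = [7, 7, 8, 5]` → a = [7, 7, 8, 5]
`b = a` → b = [7, 7, 8, 5] (same object as a)
`c = a` → c = [7, 7, 8, 5] (same object as a, b)
`a[0] = 447` → a = [447, 7, 8, 5] (same object as b, c); b = [447, 7, 8, 5] (same object as a, c); c = [447, 7, 8, 5] (same object as a, b)
`b.append(181)` → a = [447, 7, 8, 5, 181] (same object as b, c); b = [447, 7, 8, 5, 181] (same object as a, c); c = [447, 7, 8, 5, 181] (same object as a, b)
`print(a)` → prints [447, 7, 8, 5, 181]
`print(c)` → prints [447, 7, 8, 5, 181]

Answer:
[447, 7, 8, 5, 181]
[447, 7, 8, 5, 181]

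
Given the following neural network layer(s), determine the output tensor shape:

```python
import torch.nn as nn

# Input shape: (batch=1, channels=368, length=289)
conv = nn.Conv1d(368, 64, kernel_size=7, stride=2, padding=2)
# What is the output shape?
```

Input: (1, 368, 289) -> Output: (1, 64, 144)

Answer: (1, 64, 144)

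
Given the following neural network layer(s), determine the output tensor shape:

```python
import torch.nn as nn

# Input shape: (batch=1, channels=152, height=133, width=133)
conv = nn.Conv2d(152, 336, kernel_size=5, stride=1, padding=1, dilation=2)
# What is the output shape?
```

Input: (1, 152, 133, 133) -> Output: (1, 336, 127, 127)

Answer: (1, 336, 127, 127)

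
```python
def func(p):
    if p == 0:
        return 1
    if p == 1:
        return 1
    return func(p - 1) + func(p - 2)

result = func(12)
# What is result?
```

Build up from base cases: func(0)=1, func(1)=1, func(2)=2, func(3)=3, func(4)=5, func(5)=8, func(6)=13, ..., func(12)=233

Answer: 233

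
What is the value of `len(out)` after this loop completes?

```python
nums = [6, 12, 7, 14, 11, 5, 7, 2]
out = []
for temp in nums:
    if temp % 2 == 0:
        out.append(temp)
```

Count even numbers in [6, 12, 7, 14, 11, 5, 7, 2]
`out` takes the values: [] → [6] → [6, 12] → [6, 12, 14] → [6, 12, 14, 2]
So `len(out)` = 4

Answer: 4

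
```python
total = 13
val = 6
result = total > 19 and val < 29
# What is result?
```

Trace:
`total = 13` → total = 13
`val = 6` → val = 6
`result = total > 19 and val < 29` → result = False
So result = False

Answer: False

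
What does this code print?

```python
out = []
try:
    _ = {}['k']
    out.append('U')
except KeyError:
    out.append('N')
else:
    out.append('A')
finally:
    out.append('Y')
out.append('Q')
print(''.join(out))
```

Execution trace: 'N' (except KeyError) → 'Y' (finally) → 'Q' (after the try/except). Output: NYQ

Answer: NYQ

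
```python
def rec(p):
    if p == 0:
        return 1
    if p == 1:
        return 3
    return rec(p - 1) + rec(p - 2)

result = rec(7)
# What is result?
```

Build up from base cases: rec(0)=1, rec(1)=3, rec(2)=4, rec(3)=7, rec(4)=11, rec(5)=18, rec(6)=29, ..., rec(7)=47

Answer: 47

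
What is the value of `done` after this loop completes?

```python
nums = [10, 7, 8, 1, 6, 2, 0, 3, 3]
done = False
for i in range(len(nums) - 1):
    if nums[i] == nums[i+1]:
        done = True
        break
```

Check consecutive duplicates in [10, 7, 8, 1, 6, 2, 0, 3, 3]
`done` takes the values: False → True

Answer: True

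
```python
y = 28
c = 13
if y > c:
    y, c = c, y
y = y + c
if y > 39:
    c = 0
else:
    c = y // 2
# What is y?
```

Trace:
`y = 28` → y = 28
`c = 13` → c = 13
`if y > c: ...` → y > c is True → y = 13; c = 28
`y = y + c` → y = 41
`if y > 39: ...` → y > 39 is True → c = 0
So y = 41

Answer: 41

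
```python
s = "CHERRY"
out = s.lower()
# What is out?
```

Trace:
`s = "CHERRY"` → s = 'CHERRY'
`out = s.lower()` → out = 'cherry'
So out = 'cherry'

Answer: 'cherry'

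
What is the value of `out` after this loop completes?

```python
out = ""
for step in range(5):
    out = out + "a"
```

Repeat 'a' 5 times
`out` takes the values: "" → "a" → "aa" → "aaa" → "aaaa" → "aaaaa"

Answer: "aaaaa"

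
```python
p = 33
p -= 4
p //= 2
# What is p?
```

Trace:
`p = 33` → p = 33
`p -= 4` → p = 29
`p //= 2` → p = 14
So p = 14

Answer: 14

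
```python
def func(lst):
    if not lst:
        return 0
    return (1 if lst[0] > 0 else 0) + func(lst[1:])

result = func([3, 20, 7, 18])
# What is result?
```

Count of positive elements in [3, 20, 7, 18] = 4

Answer: 4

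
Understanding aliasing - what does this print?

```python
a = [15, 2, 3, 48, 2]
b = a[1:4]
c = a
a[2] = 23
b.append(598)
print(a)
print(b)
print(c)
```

Key concept: slice vs alias.
Step by step:
`a = [15, 2, 3, 48, 2]` → a = [15, 2, 3, 48, 2]
`b = a[1:4]` → b = [2, 3, 48]
`c = a` → c = [15, 2, 3, 48, 2] (same object as a)
`a[2] = 23` → a = [15, 2, 23, 48, 2] (same object as c); c = [15, 2, 23, 48, 2] (same object as a)
`b.append(598)` → b = [2, 3, 48, 598]
`print(a)` → prints [15, 2, 23, 48, 2]
`print(b)` → prints [2, 3, 48, 598]
`print(c)` → prints [15, 2, 23, 48, 2]

Answer:
[15, 2, 23, 48, 2]
[2, 3, 48, 598]
[15, 2, 23, 48, 2]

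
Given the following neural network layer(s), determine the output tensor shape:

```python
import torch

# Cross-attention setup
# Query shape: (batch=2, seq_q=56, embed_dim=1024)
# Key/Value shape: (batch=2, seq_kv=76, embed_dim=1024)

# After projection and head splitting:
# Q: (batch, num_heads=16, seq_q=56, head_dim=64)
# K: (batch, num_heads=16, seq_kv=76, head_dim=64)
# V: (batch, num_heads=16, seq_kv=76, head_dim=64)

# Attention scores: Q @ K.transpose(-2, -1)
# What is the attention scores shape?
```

Input: (2, 56, 1024) -> Output: (2, 16, 56, 76)

Answer: (2, 16, 56, 76)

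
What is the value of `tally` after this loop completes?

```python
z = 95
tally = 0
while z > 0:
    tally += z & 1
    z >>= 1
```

Count set bits in 95 (binary: 0b1011111)
`tally` takes the values: 0 → 1 → 2 → 3 → 4 → 5 → 6

Answer: 6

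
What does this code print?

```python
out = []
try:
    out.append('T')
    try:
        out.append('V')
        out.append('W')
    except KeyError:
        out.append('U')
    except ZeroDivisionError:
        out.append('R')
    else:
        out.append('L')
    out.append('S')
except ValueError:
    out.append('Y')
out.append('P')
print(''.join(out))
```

Execution trace: 'T' (try body) → 'V' (inner try body) → 'W' (inner try body, no exception) → 'L' (inner else) → 'S' (try body, no exception) → 'P' (after the try/except). Output: TVWLSP

Answer: TVWLSP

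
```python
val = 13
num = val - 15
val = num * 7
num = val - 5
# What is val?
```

Trace:
`val = 13` → val = 13
`num = val - 15` → num = -2
`val = num * 7` → val = -14
`num = val - 5` → num = -19
So val = -14

Answer: -14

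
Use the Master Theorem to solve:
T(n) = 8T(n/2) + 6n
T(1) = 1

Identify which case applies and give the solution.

a=8, b=2, f(n)=6n. log_2(8) = 3. Since c=1 < 3, Case 1 applies: T(n) = Θ(n^log_b(a)) = O(n^3).

Answer: O(n^3) - Case 1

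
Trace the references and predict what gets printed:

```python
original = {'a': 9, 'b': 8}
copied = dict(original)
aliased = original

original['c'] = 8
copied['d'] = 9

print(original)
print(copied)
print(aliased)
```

Key concept: dict() creates copy, assignment creates alias.
Step by step:
`original = {'a': 9, 'b': 8}` → original = {'a': 9, 'b': 8}
`copied = dict(original)` → copied = {'a': 9, 'b': 8}
`aliased = original` → aliased = {'a': 9, 'b': 8} (same object as original)
`original['c'] = 8` → original = {'a': 9, 'b': 8, 'c': 8} (same object as aliased); aliased = {'a': 9, 'b': 8, 'c': 8} (same object as original)
`copied['d'] = 9` → copied = {'a': 9, 'b': 8, 'd': 9}
`print(original)` → prints {'a': 9, 'b': 8, 'c': 8}
`print(copied)` → prints {'a': 9, 'b': 8, 'd': 9}
`print(aliased)` → prints {'a': 9, 'b': 8, 'c': 8}

Answer:
{'a': 9, 'b': 8, 'c': 8}
{'a': 9, 'b': 8, 'd': 9}
{'a': 9, 'b': 8, 'c': 8}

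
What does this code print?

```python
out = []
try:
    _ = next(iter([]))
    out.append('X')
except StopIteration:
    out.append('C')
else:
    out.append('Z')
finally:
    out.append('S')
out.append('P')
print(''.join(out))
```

Execution trace: 'C' (except StopIteration) → 'S' (finally) → 'P' (after the try/except). Output: CSP

Answer: CSP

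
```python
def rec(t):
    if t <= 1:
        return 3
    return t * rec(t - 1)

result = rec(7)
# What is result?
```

rec(7) = 7 * 6 * 5 * 4 * 3 * 2 * 3 = 15120

Answer: 15120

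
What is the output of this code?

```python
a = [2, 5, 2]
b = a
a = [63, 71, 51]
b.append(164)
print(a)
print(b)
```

Key concept: rebinding vs mutation: a is rebound to a new list, b still points at the original.
Step by step:
`a = [2, 5, 2]` → a = [2, 5, 2]
`b = a` → b = [2, 5, 2] (same object as a)
`a = [63, 71, 51]` → a = [63, 71, 51]
`b.append(164)` → b = [2, 5, 2, 164]
`print(a)` → prints [63, 71, 51]
`print(b)` → prints [2, 5, 2, 164]

Answer:
[63, 71, 51]
[2, 5, 2, 164]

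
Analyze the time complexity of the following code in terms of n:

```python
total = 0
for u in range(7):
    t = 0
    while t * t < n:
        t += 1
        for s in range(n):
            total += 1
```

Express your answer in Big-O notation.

Each loop level contributes: 1 × √n × n. Multiplying the contributions gives O(n√n).

Answer: O(n√n)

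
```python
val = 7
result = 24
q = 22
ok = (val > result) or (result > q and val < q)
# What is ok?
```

Trace:
`val = 7` → val = 7
`result = 24` → result = 24
`q = 22` → q = 22
`ok = (val > result) or (result > q and val < q)` → ok = True
So ok = True

Answer: True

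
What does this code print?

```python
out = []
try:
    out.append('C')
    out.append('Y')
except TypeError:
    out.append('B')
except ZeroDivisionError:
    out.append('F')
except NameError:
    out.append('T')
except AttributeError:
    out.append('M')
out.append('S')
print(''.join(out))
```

Execution trace: 'C' (try body) → 'Y' (try body, no exception) → 'S' (after the try/except). Output: CYS

Answer: CYS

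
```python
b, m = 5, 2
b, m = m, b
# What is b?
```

Trace:
`b, m = 5, 2` → b = 5; m = 2
`b, m = m, b` → b = 2; m = 5
So b = 2

Answer: 2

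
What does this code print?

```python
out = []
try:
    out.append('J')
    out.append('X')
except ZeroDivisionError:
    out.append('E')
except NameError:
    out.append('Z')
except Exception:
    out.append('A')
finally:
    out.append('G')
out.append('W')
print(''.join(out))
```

Execution trace: 'J' (try body) → 'X' (try body, no exception) → 'G' (finally) → 'W' (after the try/except). Output: JXGW

Answer: JXGW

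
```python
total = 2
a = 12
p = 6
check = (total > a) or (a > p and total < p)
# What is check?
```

Trace:
`total = 2` → total = 2
`a = 12` → a = 12
`p = 6` → p = 6
`check = (total > a) or (a > p and total < p)` → check = True
So check = True

Answer: True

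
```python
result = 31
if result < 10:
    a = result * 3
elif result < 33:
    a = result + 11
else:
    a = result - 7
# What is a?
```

Trace:
`result = 31` → result = 31
`if result < 10: ...` → result < 10 is False, result < 33 is True → a = 42
So a = 42

Answer: 42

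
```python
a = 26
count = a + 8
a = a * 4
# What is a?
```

Trace:
`a = 26` → a = 26
`count = a + 8` → count = 34
`a = a * 4` → a = 104
So a = 104

Answer: 104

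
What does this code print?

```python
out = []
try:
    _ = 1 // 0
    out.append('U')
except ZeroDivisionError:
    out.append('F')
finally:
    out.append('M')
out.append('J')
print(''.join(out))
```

Execution trace: 'F' (except ZeroDivisionError) → 'M' (finally) → 'J' (after the try/except). Output: FMJ

Answer: FMJ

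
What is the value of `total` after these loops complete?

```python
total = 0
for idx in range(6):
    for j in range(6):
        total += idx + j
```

Sum of all idx+j for idx,j in 6x6
`total` takes the values: 0 → 1 → 3 → 6 → 10 → 15 → 16 → 18 → 21 → 25 → 30 → 36 → 38 → 41 → 45 → 50 → 56 → 63 → 66 → 70 → 75 → 81 → 88 → 96 → 100 → 105 → 111 → 118 → 126 → 135 → 140 → 146 → 153 → 161 → 170 → 180

Answer: 180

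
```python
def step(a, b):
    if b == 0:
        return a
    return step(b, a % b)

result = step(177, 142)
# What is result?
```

step(177, 142) -> step(142, 35) -> step(35, 2) -> step(2, 1) -> step(1, 0) -> 1

Answer: 1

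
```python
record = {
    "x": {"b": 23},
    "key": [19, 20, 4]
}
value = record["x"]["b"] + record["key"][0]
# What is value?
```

Trace:
`record = { ...` → record = {'x': {'b': 23}, 'key': [19, 20, 4]}
`value = record["x"]["b"] + record["key"][0]` → value = 42
So value = 42

Answer: 42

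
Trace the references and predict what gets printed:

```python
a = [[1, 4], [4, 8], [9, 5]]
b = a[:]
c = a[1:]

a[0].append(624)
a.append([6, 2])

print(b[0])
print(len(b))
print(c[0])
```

Key concept: slice with nested mutation.
Step by step:
`a = [[1, 4], [4, 8], [9, 5]]` → a = [[1, 4], [4, 8], [9, 5]]
`b = a[:]` → b = [[1, 4], [4, 8], [9, 5]]
`c = a[1:]` → c = [[4, 8], [9, 5]]
`a[0].append(624)` → a = [[1, 4, 624], [4, 8], [9, 5]]; b = [[1, 4, 624], [4, 8], [9, 5]]
`a.append([6, 2])` → a = [[1, 4, 624], [4, 8], [9, 5], [6, 2]]
`print(b[0])` → prints [1, 4, 624]
`print(len(b))` → prints 3
`print(c[0])` → prints [4, 8]

Answer:
[1, 4, 624]
3
[4, 8]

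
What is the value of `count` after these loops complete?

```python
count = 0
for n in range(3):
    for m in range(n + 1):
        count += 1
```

Triangle: 1 + 2 + ... + 3
`count` takes the values: 0 → 1 → 2 → 3 → 4 → 5 → 6

Answer: 6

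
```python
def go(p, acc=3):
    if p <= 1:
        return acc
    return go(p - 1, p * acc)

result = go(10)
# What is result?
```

Accumulator trace (n, acc): (10, 3) -> (9, 30) -> (8, 270) -> (7, 2160) -> (6, 15120) -> (5, 90720) -> (4, 453600) -> (3, 1814400) -> (2, 5443200) -> (1, 10886400) -> return 10886400

Answer: 10886400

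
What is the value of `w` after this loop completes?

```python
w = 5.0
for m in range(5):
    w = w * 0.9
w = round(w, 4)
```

Exponential decay: 5.0 * 0.9^5
`w` takes the values: 5.0 → 4.5 → 4.05 → 3.645 → 3.2805 → 2.95245 → 2.9525

Answer: 2.9525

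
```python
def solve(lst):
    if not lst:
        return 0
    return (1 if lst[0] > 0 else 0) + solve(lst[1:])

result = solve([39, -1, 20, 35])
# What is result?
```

Count of positive elements in [39, -1, 20, 35] = 3

Answer: 3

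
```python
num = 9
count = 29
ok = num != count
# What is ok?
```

Trace:
`num = 9` → num = 9
`count = 29` → count = 29
`ok = num != count` → ok = True
So ok = True

Answer: True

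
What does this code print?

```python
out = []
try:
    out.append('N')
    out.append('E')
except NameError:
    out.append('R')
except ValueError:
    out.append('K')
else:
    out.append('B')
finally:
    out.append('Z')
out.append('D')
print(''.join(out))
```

Execution trace: 'N' (try body) → 'E' (try body, no exception) → 'B' (else) → 'Z' (finally) → 'D' (after the try/except). Output: NEBZD

Answer: NEBZD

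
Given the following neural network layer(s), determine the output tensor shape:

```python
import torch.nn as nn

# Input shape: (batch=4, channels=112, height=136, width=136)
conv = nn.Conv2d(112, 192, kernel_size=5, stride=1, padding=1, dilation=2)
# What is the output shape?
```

Input: (4, 112, 136, 136) -> Output: (4, 192, 130, 130)

Answer: (4, 192, 130, 130)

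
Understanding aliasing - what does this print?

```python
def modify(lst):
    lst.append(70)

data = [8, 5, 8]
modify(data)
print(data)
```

Key concept: function modifies passed list.
Step by step:
`data = [8, 5, 8]` → data = [8, 5, 8]
`modify(data)` → data = [8, 5, 8, 70]
`print(data)` → prints [8, 5, 8, 70]

Answer: [8, 5, 8, 70]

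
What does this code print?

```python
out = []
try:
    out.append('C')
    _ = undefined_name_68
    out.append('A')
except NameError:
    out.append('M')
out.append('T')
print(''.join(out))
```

Execution trace: 'C' (try body) → 'M' (except NameError) → 'T' (after the try/except). Output: CMT

Answer: CMT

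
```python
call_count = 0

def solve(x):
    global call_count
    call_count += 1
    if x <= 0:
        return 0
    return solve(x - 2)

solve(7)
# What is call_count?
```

Linear recursion stepping by 2: 5 calls from x=7 down to ≤0.

Answer: 5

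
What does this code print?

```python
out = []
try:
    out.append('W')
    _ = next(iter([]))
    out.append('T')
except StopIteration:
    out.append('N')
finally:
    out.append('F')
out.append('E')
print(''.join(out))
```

Execution trace: 'W' (try body) → 'N' (except StopIteration) → 'F' (finally) → 'E' (after the try/except). Output: WNFE

Answer: WNFE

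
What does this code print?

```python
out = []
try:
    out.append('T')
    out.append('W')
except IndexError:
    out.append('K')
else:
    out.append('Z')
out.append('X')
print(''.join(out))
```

Execution trace: 'T' (try body) → 'W' (try body, no exception) → 'Z' (else) → 'X' (after the try/except). Output: TWZX

Answer: TWZX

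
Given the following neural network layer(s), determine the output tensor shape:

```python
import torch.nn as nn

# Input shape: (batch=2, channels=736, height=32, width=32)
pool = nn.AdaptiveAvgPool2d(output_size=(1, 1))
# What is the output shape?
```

Input: (2, 736, 32, 32) -> Output: (2, 736, 1, 1)

Answer: (2, 736, 1, 1)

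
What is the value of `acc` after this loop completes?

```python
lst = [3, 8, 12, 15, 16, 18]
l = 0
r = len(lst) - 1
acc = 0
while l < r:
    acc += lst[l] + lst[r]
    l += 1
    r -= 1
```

Sum of pairs from ends
`acc` takes the values: 0 → 21 → 45 → 72

Answer: 72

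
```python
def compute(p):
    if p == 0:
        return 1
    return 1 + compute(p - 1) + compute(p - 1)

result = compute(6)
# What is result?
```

compute(p) = 1 + 2·compute(p-1), compute(0)=1. Closed form: (1+1)·2^6 - 1 = 127.

Answer: 127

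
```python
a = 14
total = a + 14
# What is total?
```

Trace:
`a = 14` → a = 14
`total = a + 14` → total = 28
So total = 28

Answer: 28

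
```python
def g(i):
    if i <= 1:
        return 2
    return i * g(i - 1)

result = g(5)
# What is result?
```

g(5) = 5 * 4 * 3 * 2 * 2 = 240

Answer: 240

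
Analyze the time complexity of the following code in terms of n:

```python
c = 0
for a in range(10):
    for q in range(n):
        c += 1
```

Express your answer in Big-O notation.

Each loop level contributes: 1 × n. Multiplying the contributions gives O(n).

Answer: O(n)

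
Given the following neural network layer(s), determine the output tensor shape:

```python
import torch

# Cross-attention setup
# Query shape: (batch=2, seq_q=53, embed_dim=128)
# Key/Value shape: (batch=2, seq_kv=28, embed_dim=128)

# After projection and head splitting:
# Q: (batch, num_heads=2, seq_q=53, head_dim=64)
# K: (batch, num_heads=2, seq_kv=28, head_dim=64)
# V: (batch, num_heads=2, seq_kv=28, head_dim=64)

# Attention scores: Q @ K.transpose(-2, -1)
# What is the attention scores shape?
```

Input: (2, 53, 128) -> Output: (2, 2, 53, 28)

Answer: (2, 2, 53, 28)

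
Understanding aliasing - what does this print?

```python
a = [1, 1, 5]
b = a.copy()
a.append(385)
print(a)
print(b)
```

Key concept: list.copy() creates independent copy.
Step by step:
`a = [1, 1, 5]` → a = [1, 1, 5]
`b = a.copy()` → b = [1, 1, 5]
`a.append(385)` → a = [1, 1, 5, 385]
`print(a)` → prints [1, 1, 5, 385]
`print(b)` → prints [1, 1, 5]

Answer:
[1, 1, 5, 385]
[1, 1, 5]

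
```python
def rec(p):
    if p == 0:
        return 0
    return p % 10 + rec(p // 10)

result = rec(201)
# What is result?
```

Sum of digits of 201: 1 + 0 + 2 = 3

Answer: 3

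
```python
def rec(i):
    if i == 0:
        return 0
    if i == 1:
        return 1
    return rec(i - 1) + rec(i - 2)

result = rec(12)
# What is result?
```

Build up from base cases: rec(0)=0, rec(1)=1, rec(2)=1, rec(3)=2, rec(4)=3, rec(5)=5, rec(6)=8, ..., rec(12)=144

Answer: 144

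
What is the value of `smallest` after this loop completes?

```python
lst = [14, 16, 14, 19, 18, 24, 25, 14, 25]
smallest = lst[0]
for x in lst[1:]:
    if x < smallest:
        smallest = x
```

Minimum of [14, 16, 14, 19, 18, 24, 25, 14, 25]
`smallest` takes the values: 14

Answer: 14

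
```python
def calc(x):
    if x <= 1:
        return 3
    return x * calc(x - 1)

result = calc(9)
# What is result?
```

calc(9) = 9 * 8 * 7 * 6 * 5 * 4 * 3 * 2 * 3 = 1088640

Answer: 1088640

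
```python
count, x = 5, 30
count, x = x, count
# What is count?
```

Trace:
`count, x = 5, 30` → count = 5; x = 30
`count, x = x, count` → count = 30; x = 5
So count = 30

Answer: 30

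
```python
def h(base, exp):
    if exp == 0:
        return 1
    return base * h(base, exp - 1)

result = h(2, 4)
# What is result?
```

h(2, 4) = 2 * 2 * 2 * 2 = 16

Answer: 16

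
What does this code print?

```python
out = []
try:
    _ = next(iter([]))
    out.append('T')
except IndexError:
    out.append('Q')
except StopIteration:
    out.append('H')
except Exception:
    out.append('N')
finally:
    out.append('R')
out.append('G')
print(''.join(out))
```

Execution trace: 'H' (except StopIteration) → 'R' (finally) → 'G' (after the try/except). Output: HRG

Answer: HRG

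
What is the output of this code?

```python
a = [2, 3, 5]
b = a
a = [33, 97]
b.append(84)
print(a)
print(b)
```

Key concept: rebinding vs mutation: a is rebound to a new list, b still points at the original.
Step by step:
`a = [2, 3, 5]` → a = [2, 3, 5]
`b = a` → b = [2, 3, 5] (same object as a)
`a = [33, 97]` → a = [33, 97]
`b.append(84)` → b = [2, 3, 5, 84]
`print(a)` → prints [33, 97]
`print(b)` → prints [2, 3, 5, 84]

Answer:
[33, 97]
[2, 3, 5, 84]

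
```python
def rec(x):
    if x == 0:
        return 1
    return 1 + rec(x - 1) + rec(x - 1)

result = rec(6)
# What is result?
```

rec(x) = 1 + 2·rec(x-1), rec(0)=1. Closed form: (1+1)·2^6 - 1 = 127.

Answer: 127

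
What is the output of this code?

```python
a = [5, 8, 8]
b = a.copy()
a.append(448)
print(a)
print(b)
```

Key concept: list.copy() creates independent copy.
Step by step:
`a = [5, 8, 8]` → a = [5, 8, 8]
`b = a.copy()` → b = [5, 8, 8]
`a.append(448)` → a = [5, 8, 8, 448]
`print(a)` → prints [5, 8, 8, 448]
`print(b)` → prints [5, 8, 8]

Answer:
[5, 8, 8, 448]
[5, 8, 8]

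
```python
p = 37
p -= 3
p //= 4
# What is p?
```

Trace:
`p = 37` → p = 37
`p -= 3` → p = 34
`p //= 4` → p = 8
So p = 8

Answer: 8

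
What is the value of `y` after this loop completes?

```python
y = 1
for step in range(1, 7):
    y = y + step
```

Start at 1, add 1 through 6
`y` takes the values: 1 → 2 → 4 → 7 → 11 → 16 → 22

Answer: 22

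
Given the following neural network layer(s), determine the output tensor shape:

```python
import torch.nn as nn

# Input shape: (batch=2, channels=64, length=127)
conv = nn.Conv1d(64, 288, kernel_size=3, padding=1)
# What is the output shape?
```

Input: (2, 64, 127) -> Output: (2, 288, 127)

Answer: (2, 288, 127)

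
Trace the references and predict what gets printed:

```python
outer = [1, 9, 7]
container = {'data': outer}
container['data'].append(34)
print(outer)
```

Key concept: dict holds reference to list.
Step by step:
`outer = [1, 9, 7]` → outer = [1, 9, 7]
`container = {'data': outer}` → container = {'data': [1, 9, 7]}
`container['data'].append(34)` → outer = [1, 9, 7, 34]; container = {'data': [1, 9, 7, 34]}
`print(outer)` → prints [1, 9, 7, 34]

Answer: [1, 9, 7, 34]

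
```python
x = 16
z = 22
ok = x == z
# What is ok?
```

Trace:
`x = 16` → x = 16
`z = 22` → z = 22
`ok = x == z` → ok = False
So ok = False

Answer: False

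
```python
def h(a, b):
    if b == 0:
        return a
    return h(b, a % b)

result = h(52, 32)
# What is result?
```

h(52, 32) -> h(32, 20) -> h(20, 12) -> h(12, 8) -> h(8, 4) -> h(4, 0) -> 4

Answer: 4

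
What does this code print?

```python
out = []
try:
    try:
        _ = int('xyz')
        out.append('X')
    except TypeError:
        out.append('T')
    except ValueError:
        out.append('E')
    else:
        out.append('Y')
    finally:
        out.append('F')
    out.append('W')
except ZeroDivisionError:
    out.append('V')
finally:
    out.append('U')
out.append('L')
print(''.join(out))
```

Execution trace: 'E' (inner except ValueError) → 'F' (inner finally) → 'W' (try body, no exception) → 'U' (finally) → 'L' (after the try/except). Output: EFWUL

Answer: EFWUL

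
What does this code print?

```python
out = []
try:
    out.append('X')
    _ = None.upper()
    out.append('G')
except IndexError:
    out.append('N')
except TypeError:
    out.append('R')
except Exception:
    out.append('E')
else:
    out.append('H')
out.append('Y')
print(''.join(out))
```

Execution trace: 'X' (try body) → 'E' (except Exception) → 'Y' (after the try/except). Output: XEY

Answer: XEY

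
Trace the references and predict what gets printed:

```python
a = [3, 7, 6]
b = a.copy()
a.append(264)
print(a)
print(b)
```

Key concept: list.copy() creates independent copy.
Step by step:
`a = [3, 7, 6]` → a = [3, 7, 6]
`b = a.copy()` → b = [3, 7, 6]
`a.append(264)` → a = [3, 7, 6, 264]
`print(a)` → prints [3, 7, 6, 264]
`print(b)` → prints [3, 7, 6]

Answer:
[3, 7, 6, 264]
[3, 7, 6]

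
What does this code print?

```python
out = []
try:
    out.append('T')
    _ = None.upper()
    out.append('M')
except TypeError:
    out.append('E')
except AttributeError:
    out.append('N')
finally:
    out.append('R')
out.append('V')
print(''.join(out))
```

Execution trace: 'T' (try body) → 'N' (except AttributeError) → 'R' (finally) → 'V' (after the try/except). Output: TNRV

Answer: TNRV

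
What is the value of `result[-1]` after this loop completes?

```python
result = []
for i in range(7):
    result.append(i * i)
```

Last element of squares 0 to 6
`result` takes the values: [] → [0] → [0, 1] → [0, 1, 4] → [0, 1, 4, 9] → [0, 1, 4, 9, 16] → [0, 1, 4, 9, 16, 25] → [0, 1, 4, 9, 16, 25, 36]
So `result[-1]` = 36

Answer: 36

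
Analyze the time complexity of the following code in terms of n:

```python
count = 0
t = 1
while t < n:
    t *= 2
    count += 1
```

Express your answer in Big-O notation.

Each loop level contributes: log n. Multiplying the contributions gives O(log n).

Answer: O(log n)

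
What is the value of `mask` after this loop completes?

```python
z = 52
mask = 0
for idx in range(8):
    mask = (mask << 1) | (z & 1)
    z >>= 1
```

Reverse lowest 8 bits of 52
`mask` takes the values: 0 → 1 → 2 → 5 → 11 → 22 → 44

Answer: 44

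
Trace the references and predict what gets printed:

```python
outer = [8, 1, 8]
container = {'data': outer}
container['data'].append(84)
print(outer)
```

Key concept: dict holds reference to list.
Step by step:
`outer = [8, 1, 8]` → outer = [8, 1, 8]
`container = {'data': outer}` → container = {'data': [8, 1, 8]}
`container['data'].append(84)` → outer = [8, 1, 8, 84]; container = {'data': [8, 1, 8, 84]}
`print(outer)` → prints [8, 1, 8, 84]

Answer: [8, 1, 8, 84]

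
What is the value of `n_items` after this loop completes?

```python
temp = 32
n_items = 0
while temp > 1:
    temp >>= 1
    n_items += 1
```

Count right shifts until 1
`n_items` takes the values: 0 → 1 → 2 → 3 → 4 → 5

Answer: 5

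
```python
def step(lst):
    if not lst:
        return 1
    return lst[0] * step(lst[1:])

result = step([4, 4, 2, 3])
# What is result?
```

Product over [4, 4, 2, 3] = 4 * 4 * 2 * 3 = 96

Answer: 96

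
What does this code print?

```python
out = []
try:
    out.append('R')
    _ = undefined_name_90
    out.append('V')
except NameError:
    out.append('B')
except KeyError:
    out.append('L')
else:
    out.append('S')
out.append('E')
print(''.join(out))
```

Execution trace: 'R' (try body) → 'B' (except NameError) → 'E' (after the try/except). Output: RBE

Answer: RBE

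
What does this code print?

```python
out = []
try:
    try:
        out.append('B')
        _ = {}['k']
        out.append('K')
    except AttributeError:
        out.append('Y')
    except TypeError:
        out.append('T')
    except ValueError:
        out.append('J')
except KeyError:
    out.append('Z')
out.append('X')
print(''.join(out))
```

Execution trace: 'B' (inner try body) → 'Z' (outer except KeyError) → 'X' (after the try/except). Output: BZX

Answer: BZX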